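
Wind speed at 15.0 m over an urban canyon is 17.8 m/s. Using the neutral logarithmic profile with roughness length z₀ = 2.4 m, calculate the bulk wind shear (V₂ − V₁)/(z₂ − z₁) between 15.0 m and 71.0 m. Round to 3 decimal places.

Log law: V₂ = V₁ · ln(z₂/z₀)/ln(z₁/z₀) = 17.8 × 3.3872/1.8326 = 32.9002 m/s
ΔV/Δz = (32.9002 − 17.8)/(71.0 − 15.0) = 15.1002/56.0000 = 0.26965 m/s/m

0.270 m/s/m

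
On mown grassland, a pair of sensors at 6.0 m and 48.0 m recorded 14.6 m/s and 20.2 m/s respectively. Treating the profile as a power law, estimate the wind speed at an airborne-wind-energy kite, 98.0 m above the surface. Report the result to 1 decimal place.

First find α: α = ln(V₂/V₁)/ln(z₂/z₁) = ln(20.2/14.6)/ln(48.0/6.0) = 0.32466/2.07944 = 0.1561
Extrapolate from 48.0 m to 98.0 m: V₃ = 20.2 × (98.0/48.0)^0.1561 = 20.2 × 1.1179 = 22.5813 m/s

22.6 m/s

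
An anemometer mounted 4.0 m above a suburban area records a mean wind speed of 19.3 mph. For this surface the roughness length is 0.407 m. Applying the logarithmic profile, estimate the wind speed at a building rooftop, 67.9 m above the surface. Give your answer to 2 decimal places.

Log law: V(z) ∝ ln(z/z₀), so V₂/V₁ = ln(z₂/z₀) / ln(z₁/z₀).
ln(67.9/0.407) = 5.1170, ln(4.0/0.407) = 2.2852
V₂ = 19.3 × 5.1170/2.2852 = 19.3 × 2.2391 = 43.2155 mph

43.22 mph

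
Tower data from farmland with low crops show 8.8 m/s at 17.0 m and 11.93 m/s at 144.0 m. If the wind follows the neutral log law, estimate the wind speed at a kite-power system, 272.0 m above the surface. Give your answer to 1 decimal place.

Log law: V ∝ ln(z/z₀). From the pair, with r = V₁/V₂ = 0.73764,
ln z₀ = (ln z₁ − r·ln z₂)/(1 − r) = (2.8332 − 0.73764×4.9698)/0.26236 = -3.1738 → z₀ = 0.04184 m
V₃ = V₁ · ln(z₃/z₀)/ln(z₁/z₀) = 8.8 × 8.7796/6.0071 = 12.8617 m/s

12.9 m/s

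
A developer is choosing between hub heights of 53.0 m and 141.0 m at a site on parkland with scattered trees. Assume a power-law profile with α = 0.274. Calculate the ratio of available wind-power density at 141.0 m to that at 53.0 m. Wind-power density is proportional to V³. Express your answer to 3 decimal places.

Speed ratio: V_B/V_A = (z_B/z_A)^α = (141.0/53.0)^0.274 = (2.6604)^0.274 = 1.30748
Power-density ratio: P_B/P_A = (V_B/V_A)³ = (1.30748)³ = 2.23513

2.235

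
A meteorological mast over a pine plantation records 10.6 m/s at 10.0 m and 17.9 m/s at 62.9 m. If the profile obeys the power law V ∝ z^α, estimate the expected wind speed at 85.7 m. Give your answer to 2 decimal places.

19.55 m/s

First find α: α = ln(V₂/V₁)/ln(z₂/z₁) = ln(17.9/10.6)/ln(62.9/10.0) = 0.52395/1.83896 = 0.2849
Extrapolate from 62.9 m to 85.7 m: V₃ = 17.9 × (85.7/62.9)^0.2849 = 17.9 × 1.0921 = 19.5490 m/s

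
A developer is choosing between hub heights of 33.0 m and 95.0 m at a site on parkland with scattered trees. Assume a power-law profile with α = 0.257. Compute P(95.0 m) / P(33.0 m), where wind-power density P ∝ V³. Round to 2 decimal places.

2.26

Speed ratio: V_B/V_A = (z_B/z_A)^α = (95.0/33.0)^0.257 = (2.8788)^0.257 = 1.31225
Power-density ratio: P_B/P_A = (V_B/V_A)³ = (1.31225)³ = 2.25970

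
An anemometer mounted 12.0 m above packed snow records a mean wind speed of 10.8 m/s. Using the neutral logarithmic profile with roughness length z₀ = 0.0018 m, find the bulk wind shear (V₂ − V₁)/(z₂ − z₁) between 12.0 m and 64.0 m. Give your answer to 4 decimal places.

Log law: V₂ = V₁ · ln(z₂/z₀)/ln(z₁/z₀) = 10.8 × 10.4789/8.8049 = 12.8533 m/s
ΔV/Δz = (12.8533 − 10.8)/(64.0 − 12.0) = 2.0533/52.0000 = 0.03949 m/s/m

0.0395 m/s/m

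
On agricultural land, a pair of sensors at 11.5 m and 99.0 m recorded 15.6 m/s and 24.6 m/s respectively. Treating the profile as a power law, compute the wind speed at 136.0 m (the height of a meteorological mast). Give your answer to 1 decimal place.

First find α: α = ln(V₂/V₁)/ln(z₂/z₁) = ln(24.6/15.6)/ln(99.0/11.5) = 0.45548/2.15277 = 0.2116
Extrapolate from 99.0 m to 136.0 m: V₃ = 24.6 × (136.0/99.0)^0.2116 = 24.6 × 1.0695 = 26.3095 m/s

26.3 m/s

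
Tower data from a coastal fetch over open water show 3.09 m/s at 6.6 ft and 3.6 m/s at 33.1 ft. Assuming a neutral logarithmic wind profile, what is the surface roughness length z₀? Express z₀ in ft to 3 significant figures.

Log law: V(z) ∝ ln(z/z₀). With r = V₁/V₂ = 3.09/3.6 = 0.85833,
r · ln(z₂/z₀) = ln(z₁/z₀) ⇒ ln z₀ = (ln z₁ − r·ln z₂)/(1 − r)
ln z₀ = (1.88707 − 0.85833×3.49953) / 0.14167 = -7.8826
z₀ = exp(-7.8826) = 0.0003773 ft

z₀ ≈ 0.000377 ft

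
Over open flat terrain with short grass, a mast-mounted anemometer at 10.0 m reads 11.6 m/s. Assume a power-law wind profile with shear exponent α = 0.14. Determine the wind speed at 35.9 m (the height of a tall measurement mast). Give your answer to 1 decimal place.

Power-law profile: V₂ = V₁ · (z₂/z₁)^α
V₂ = 11.6 × (35.9/10.0)^0.14 = 11.6 × (3.5900)^0.14
    = 11.6 × 1.1960 = 13.8730 m/s

13.9 m/s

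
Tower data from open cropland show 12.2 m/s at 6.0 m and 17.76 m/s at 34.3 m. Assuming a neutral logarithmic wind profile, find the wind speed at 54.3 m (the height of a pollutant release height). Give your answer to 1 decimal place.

19.2 m/s

Log law: V ∝ ln(z/z₀). From the pair, with r = V₁/V₂ = 0.68694,
ln z₀ = (ln z₁ − r·ln z₂)/(1 − r) = (1.7918 − 0.68694×3.5351)/0.31306 = -2.0337 → z₀ = 0.1309 m
V₃ = V₁ · ln(z₃/z₀)/ln(z₁/z₀) = 12.2 × 6.0282/3.8254 = 19.2250 m/s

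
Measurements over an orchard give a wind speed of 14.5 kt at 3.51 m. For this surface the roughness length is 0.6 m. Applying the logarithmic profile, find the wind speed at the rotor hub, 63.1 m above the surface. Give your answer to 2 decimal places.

38.22 kt

Log law: V(z) ∝ ln(z/z₀), so V₂/V₁ = ln(z₂/z₀) / ln(z₁/z₀).
ln(63.1/0.6) = 4.6555, ln(3.51/0.6) = 1.7664
V₂ = 14.5 × 4.6555/1.7664 = 14.5 × 2.6356 = 38.2155 kt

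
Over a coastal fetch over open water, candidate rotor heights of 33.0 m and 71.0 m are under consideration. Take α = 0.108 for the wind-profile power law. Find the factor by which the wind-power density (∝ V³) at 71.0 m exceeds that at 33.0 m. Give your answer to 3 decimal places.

Speed ratio: V_B/V_A = (z_B/z_A)^α = (71.0/33.0)^0.108 = (2.1515)^0.108 = 1.08627
Power-density ratio: P_B/P_A = (V_B/V_A)³ = (1.08627)³ = 1.28177

1.282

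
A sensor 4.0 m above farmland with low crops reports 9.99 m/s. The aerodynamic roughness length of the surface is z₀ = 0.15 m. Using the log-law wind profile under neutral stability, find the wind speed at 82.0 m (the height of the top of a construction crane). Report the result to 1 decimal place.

Log law: V(z) ∝ ln(z/z₀), so V₂/V₁ = ln(z₂/z₀) / ln(z₁/z₀).
ln(82.0/0.15) = 6.3038, ln(4.0/0.15) = 3.2834
V₂ = 9.99 × 6.3038/3.2834 = 9.99 × 1.9199 = 19.1798 m/s

19.2 m/s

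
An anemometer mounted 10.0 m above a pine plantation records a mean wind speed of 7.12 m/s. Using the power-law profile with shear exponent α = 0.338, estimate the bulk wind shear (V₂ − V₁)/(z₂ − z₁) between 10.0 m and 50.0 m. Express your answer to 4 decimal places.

Power law: V₂ = V₁ · (z₂/z₁)^α = 7.12 × (5.0000)^0.338 = 12.2668 m/s
ΔV/Δz = (12.2668 − 7.12)/(50.0 − 10.0) = 5.1468/40.0000 = 0.12867 m/s/m

0.1287 m/s/m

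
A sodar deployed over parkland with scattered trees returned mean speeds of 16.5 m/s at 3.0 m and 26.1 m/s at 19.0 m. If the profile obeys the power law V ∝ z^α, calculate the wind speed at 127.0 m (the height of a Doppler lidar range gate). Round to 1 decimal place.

First find α: α = ln(V₂/V₁)/ln(z₂/z₁) = ln(26.1/16.5)/ln(19.0/3.0) = 0.45857/1.84583 = 0.2484
Extrapolate from 19.0 m to 127.0 m: V₃ = 26.1 × (127.0/19.0)^0.2484 = 26.1 × 1.6032 = 41.8422 m/s

41.8 m/s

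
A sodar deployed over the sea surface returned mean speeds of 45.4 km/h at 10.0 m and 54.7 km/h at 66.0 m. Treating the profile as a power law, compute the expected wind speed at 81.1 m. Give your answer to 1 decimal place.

First find α: α = ln(V₂/V₁)/ln(z₂/z₁) = ln(54.7/45.4)/ln(66.0/10.0) = 0.18635/1.88707 = 0.0988
Extrapolate from 66.0 m to 81.1 m: V₃ = 54.7 × (81.1/66.0)^0.0988 = 54.7 × 1.0206 = 55.8243 km/h

55.8 km/h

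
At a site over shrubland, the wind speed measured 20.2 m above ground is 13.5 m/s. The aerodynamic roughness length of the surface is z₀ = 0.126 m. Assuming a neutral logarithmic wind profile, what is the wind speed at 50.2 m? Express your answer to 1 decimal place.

Log law: V(z) ∝ ln(z/z₀), so V₂/V₁ = ln(z₂/z₀) / ln(z₁/z₀).
ln(50.2/0.126) = 5.9875, ln(20.2/0.126) = 5.0772
V₂ = 13.5 × 5.9875/5.0772 = 13.5 × 1.1793 = 15.9205 m/s

15.9 m/s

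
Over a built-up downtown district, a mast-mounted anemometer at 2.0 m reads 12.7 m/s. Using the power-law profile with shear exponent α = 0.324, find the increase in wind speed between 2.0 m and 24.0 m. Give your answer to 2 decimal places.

15.71 m/s

Power law: V₂ = V₁ · (z₂/z₁)^α = 12.7 × (12.0000)^0.324 = 28.4092 m/s
ΔV = 28.4092 − 12.7 = 15.7092 m/s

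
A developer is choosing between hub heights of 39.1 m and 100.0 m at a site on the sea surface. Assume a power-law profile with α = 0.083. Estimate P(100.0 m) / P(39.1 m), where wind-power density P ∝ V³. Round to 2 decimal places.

1.26

Speed ratio: V_B/V_A = (z_B/z_A)^α = (100.0/39.1)^0.083 = (2.5575)^0.083 = 1.08106
Power-density ratio: P_B/P_A = (V_B/V_A)³ = (1.08106)³ = 1.26342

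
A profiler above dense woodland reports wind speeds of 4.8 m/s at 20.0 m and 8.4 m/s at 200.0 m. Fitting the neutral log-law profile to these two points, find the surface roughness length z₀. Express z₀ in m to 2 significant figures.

Log law: V(z) ∝ ln(z/z₀). With r = V₁/V₂ = 4.8/8.4 = 0.57143,
r · ln(z₂/z₀) = ln(z₁/z₀) ⇒ ln z₀ = (ln z₁ − r·ln z₂)/(1 − r)
ln z₀ = (2.99573 − 0.57143×5.29832) / 0.42857 = -0.0744
z₀ = exp(-0.0744) = 0.9283 m

z₀ ≈ 0.93 m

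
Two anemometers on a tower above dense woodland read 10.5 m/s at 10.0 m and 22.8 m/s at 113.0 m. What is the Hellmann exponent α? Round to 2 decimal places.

α ≈ 0.32

Power law: V₂/V₁ = (z₂/z₁)^α ⇒ α = ln(V₂/V₁) / ln(z₂/z₁)
α = ln(22.8/10.5) / ln(113.0/10.0) = ln(2.1714) / ln(11.3000)
  = 0.77539 / 2.42480 = 0.31977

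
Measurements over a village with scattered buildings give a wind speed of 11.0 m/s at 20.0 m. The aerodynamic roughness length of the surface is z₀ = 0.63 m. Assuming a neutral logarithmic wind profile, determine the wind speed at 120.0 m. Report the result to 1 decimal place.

Log law: V(z) ∝ ln(z/z₀), so V₂/V₁ = ln(z₂/z₀) / ln(z₁/z₀).
ln(120.0/0.63) = 5.2495, ln(20.0/0.63) = 3.4578
V₂ = 11.0 × 5.2495/3.4578 = 11.0 × 1.5182 = 16.7000 m/s

16.7 m/s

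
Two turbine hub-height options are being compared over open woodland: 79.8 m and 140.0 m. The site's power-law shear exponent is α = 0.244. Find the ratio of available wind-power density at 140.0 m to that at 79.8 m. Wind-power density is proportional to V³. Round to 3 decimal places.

1.509

Speed ratio: V_B/V_A = (z_B/z_A)^α = (140.0/79.8)^0.244 = (1.7544)^0.244 = 1.14701
Power-density ratio: P_B/P_A = (V_B/V_A)³ = (1.14701)³ = 1.50904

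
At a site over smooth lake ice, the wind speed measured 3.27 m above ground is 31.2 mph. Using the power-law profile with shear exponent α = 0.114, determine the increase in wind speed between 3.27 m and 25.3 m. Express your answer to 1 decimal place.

Power law: V₂ = V₁ · (z₂/z₁)^α = 31.2 × (7.7370)^0.114 = 39.3960 mph
ΔV = 39.3960 − 31.2 = 8.1960 mph

8.2 mph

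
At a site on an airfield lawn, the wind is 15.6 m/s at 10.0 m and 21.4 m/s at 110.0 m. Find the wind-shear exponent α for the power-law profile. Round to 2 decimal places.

Power law: V₂/V₁ = (z₂/z₁)^α ⇒ α = ln(V₂/V₁) / ln(z₂/z₁)
α = ln(21.4/15.6) / ln(110.0/10.0) = ln(1.3718) / ln(11.0000)
  = 0.31612 / 2.39790 = 0.13183

α ≈ 0.13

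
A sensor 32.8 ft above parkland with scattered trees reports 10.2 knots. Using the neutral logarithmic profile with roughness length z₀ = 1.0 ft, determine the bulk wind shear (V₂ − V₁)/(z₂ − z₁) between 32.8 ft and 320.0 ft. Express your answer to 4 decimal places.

0.0232 knots/ft

Log law: V₂ = V₁ · ln(z₂/z₀)/ln(z₁/z₀) = 10.2 × 5.7683/3.4904 = 16.8566 knots
ΔV/Δz = (16.8566 − 10.2)/(320.0 − 32.8) = 6.6566/287.2000 = 0.02318 knots/ft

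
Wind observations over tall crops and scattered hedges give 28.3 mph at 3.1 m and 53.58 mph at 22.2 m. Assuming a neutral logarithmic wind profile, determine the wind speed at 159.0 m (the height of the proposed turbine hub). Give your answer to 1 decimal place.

78.9 mph

Log law: V ∝ ln(z/z₀). From the pair, with r = V₁/V₂ = 0.52818,
ln z₀ = (ln z₁ − r·ln z₂)/(1 − r) = (1.1314 − 0.52818×3.1001)/0.47182 = -1.0725 → z₀ = 0.3422 m
V₃ = V₁ · ln(z₃/z₀)/ln(z₁/z₀) = 28.3 × 6.1414/2.2039 = 78.8616 mph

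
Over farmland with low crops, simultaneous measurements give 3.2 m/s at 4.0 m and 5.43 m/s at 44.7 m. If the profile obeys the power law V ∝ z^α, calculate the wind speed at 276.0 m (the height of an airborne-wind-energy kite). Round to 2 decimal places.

First find α: α = ln(V₂/V₁)/ln(z₂/z₁) = ln(5.43/3.2)/ln(44.7/4.0) = 0.52879/2.41368 = 0.2191
Extrapolate from 44.7 m to 276.0 m: V₃ = 5.43 × (276.0/44.7)^0.2191 = 5.43 × 1.4901 = 8.0910 m/s

8.09 m/s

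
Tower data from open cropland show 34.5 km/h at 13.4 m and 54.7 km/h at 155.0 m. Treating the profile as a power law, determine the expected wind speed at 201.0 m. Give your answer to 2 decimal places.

57.44 km/h

First find α: α = ln(V₂/V₁)/ln(z₂/z₁) = ln(54.7/34.5)/ln(155.0/13.4) = 0.46090/2.44817 = 0.1883
Extrapolate from 155.0 m to 201.0 m: V₃ = 54.7 × (201.0/155.0)^0.1883 = 54.7 × 1.0501 = 57.4428 km/h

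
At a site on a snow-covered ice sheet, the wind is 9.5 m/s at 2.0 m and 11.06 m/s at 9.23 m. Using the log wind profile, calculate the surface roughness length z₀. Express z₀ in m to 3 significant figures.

z₀ ≈ 0.000180 m

Log law: V(z) ∝ ln(z/z₀). With r = V₁/V₂ = 9.5/11.06 = 0.85895,
r · ln(z₂/z₀) = ln(z₁/z₀) ⇒ ln z₀ = (ln z₁ − r·ln z₂)/(1 − r)
ln z₀ = (0.69315 − 0.85895×2.22246) / 0.14105 = -8.6200
z₀ = exp(-8.6200) = 0.0001805 m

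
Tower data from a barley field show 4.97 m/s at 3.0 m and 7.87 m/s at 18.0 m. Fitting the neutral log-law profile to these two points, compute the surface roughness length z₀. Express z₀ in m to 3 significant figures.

z₀ ≈ 0.139 m

Log law: V(z) ∝ ln(z/z₀). With r = V₁/V₂ = 4.97/7.87 = 0.63151,
r · ln(z₂/z₀) = ln(z₁/z₀) ⇒ ln z₀ = (ln z₁ − r·ln z₂)/(1 − r)
ln z₀ = (1.09861 − 0.63151×2.89037) / 0.36849 = -1.9721
z₀ = exp(-1.9721) = 0.1392 m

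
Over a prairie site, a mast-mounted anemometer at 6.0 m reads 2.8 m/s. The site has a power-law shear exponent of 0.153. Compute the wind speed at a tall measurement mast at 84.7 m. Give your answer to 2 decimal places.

Power-law profile: V₂ = V₁ · (z₂/z₁)^α
V₂ = 2.8 × (84.7/6.0)^0.153 = 2.8 × (14.1167)^0.153
    = 2.8 × 1.4994 = 4.1982 m/s

4.20 m/s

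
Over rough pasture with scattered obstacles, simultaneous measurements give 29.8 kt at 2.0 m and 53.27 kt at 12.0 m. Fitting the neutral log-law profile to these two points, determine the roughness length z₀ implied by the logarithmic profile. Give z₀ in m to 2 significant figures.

z₀ ≈ 0.21 m

Log law: V(z) ∝ ln(z/z₀). With r = V₁/V₂ = 29.8/53.27 = 0.55941,
r · ln(z₂/z₀) = ln(z₁/z₀) ⇒ ln z₀ = (ln z₁ − r·ln z₂)/(1 − r)
ln z₀ = (0.69315 − 0.55941×2.48491) / 0.44059 = -1.5819
z₀ = exp(-1.5819) = 0.2056 m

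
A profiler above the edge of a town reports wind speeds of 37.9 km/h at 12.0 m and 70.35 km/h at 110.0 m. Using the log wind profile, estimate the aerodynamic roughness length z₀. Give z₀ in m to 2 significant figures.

Log law: V(z) ∝ ln(z/z₀). With r = V₁/V₂ = 37.9/70.35 = 0.53873,
r · ln(z₂/z₀) = ln(z₁/z₀) ⇒ ln z₀ = (ln z₁ − r·ln z₂)/(1 − r)
ln z₀ = (2.48491 − 0.53873×4.70048) / 0.46127 = -0.1028
z₀ = exp(-0.1028) = 0.9023 m

z₀ ≈ 0.90 m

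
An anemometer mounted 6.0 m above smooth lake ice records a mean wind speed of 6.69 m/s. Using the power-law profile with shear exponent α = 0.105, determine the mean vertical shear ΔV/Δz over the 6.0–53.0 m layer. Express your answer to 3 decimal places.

0.037 m/s/m

Power law: V₂ = V₁ · (z₂/z₁)^α = 6.69 × (8.8333)^0.105 = 8.4095 m/s
ΔV/Δz = (8.4095 − 6.69)/(53.0 − 6.0) = 1.7195/47.0000 = 0.03658 m/s/m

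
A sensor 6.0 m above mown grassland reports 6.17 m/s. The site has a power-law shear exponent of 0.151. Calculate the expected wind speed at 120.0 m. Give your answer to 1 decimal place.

Power-law profile: V₂ = V₁ · (z₂/z₁)^α
V₂ = 6.17 × (120.0/6.0)^0.151 = 6.17 × (20.0000)^0.151
    = 6.17 × 1.5720 = 9.6993 m/s

9.7 m/s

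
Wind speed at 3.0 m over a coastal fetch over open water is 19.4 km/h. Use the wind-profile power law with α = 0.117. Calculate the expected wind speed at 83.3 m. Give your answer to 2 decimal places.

28.62 km/h

Power-law profile: V₂ = V₁ · (z₂/z₁)^α
V₂ = 19.4 × (83.3/3.0)^0.117 = 19.4 × (27.7667)^0.117
    = 19.4 × 1.4753 = 28.6216 km/h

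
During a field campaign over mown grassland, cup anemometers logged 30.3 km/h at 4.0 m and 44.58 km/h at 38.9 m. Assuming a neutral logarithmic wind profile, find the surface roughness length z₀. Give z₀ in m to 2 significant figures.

Log law: V(z) ∝ ln(z/z₀). With r = V₁/V₂ = 30.3/44.58 = 0.67968,
r · ln(z₂/z₀) = ln(z₁/z₀) ⇒ ln z₀ = (ln z₁ − r·ln z₂)/(1 − r)
ln z₀ = (1.38629 − 0.67968×3.66099) / 0.32032 = -3.4403
z₀ = exp(-3.4403) = 0.03206 m

z₀ ≈ 0.032 m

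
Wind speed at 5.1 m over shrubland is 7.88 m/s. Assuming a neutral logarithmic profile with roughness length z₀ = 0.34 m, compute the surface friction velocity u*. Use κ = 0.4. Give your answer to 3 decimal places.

u* ≈ 1.164 m/s

Log law: V(z) = (u*/κ) · ln(z/z₀) ⇒ u* = κ · V / ln(z/z₀)
u* = 0.4 × 7.88 / ln(5.1/0.34) = 0.4 × 7.88 / 2.7081
   = 3.1520 / 2.7081 = 1.1639 m/s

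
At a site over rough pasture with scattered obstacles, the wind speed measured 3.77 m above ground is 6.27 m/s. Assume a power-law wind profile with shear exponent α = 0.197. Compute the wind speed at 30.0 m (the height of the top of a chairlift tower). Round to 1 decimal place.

9.4 m/s

Power-law profile: V₂ = V₁ · (z₂/z₁)^α
V₂ = 6.27 × (30.0/3.77)^0.197 = 6.27 × (7.9576)^0.197
    = 6.27 × 1.5047 = 9.4345 m/s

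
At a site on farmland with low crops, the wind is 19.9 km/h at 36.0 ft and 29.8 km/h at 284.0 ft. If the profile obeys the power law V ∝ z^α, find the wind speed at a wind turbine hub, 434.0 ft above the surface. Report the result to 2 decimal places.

First find α: α = ln(V₂/V₁)/ln(z₂/z₁) = ln(29.8/19.9)/ln(284.0/36.0) = 0.40379/2.06546 = 0.1955
Extrapolate from 284.0 ft to 434.0 ft: V₃ = 29.8 × (434.0/284.0)^0.1955 = 29.8 × 1.0864 = 32.3758 km/h

32.38 km/h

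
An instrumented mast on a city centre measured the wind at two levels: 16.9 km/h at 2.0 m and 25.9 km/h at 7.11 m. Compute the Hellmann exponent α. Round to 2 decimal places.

α ≈ 0.34

Power law: V₂/V₁ = (z₂/z₁)^α ⇒ α = ln(V₂/V₁) / ln(z₂/z₁)
α = ln(25.9/16.9) / ln(7.11/2.0) = ln(1.5325) / ln(3.5550)
  = 0.42693 / 1.26836 = 0.33660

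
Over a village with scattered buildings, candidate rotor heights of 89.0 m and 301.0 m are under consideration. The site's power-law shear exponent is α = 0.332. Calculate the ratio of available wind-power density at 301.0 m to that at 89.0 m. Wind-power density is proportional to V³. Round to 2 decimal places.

Speed ratio: V_B/V_A = (z_B/z_A)^α = (301.0/89.0)^0.332 = (3.3820)^0.332 = 1.49860
Power-density ratio: P_B/P_A = (V_B/V_A)³ = (1.49860)³ = 3.36558

3.37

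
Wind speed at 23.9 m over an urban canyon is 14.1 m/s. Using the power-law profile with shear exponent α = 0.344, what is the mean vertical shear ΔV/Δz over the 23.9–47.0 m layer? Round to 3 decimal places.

Power law: V₂ = V₁ · (z₂/z₁)^α = 14.1 × (1.9665)^0.344 = 17.7931 m/s
ΔV/Δz = (17.7931 − 14.1)/(47.0 − 23.9) = 3.6931/23.1000 = 0.15987 m/s/m

0.160 m/s/m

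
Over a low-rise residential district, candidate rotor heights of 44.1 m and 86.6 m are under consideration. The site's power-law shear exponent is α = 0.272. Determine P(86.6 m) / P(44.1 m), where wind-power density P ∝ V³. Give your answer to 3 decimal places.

1.734

Speed ratio: V_B/V_A = (z_B/z_A)^α = (86.6/44.1)^0.272 = (1.9637)^0.272 = 1.20148
Power-density ratio: P_B/P_A = (V_B/V_A)³ = (1.20148)³ = 1.73441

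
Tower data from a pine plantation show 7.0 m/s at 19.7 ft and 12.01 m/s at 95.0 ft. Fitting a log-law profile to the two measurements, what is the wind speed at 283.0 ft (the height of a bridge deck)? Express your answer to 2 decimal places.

Log law: V ∝ ln(z/z₀). From the pair, with r = V₁/V₂ = 0.58285,
ln z₀ = (ln z₁ − r·ln z₂)/(1 − r) = (2.9806 − 0.58285×4.5539)/0.41715 = 0.7825 → z₀ = 2.187 ft
V₃ = V₁ · ln(z₃/z₀)/ln(z₁/z₀) = 7.0 × 4.8630/2.1982 = 15.4861 m/s

15.49 m/s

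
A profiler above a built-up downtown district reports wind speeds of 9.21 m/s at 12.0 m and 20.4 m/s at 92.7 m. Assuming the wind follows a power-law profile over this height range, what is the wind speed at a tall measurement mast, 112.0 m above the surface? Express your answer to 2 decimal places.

First find α: α = ln(V₂/V₁)/ln(z₂/z₁) = ln(20.4/9.21)/ln(92.7/12.0) = 0.79525/2.04446 = 0.3890
Extrapolate from 92.7 m to 112.0 m: V₃ = 20.4 × (112.0/92.7)^0.3890 = 20.4 × 1.0763 = 21.9574 m/s

21.96 m/s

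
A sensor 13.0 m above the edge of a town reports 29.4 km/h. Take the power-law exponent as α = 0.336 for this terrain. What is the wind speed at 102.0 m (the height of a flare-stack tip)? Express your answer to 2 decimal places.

58.74 km/h

Power-law profile: V₂ = V₁ · (z₂/z₁)^α
V₂ = 29.4 × (102.0/13.0)^0.336 = 29.4 × (7.8462)^0.336
    = 29.4 × 1.9980 = 58.7424 km/h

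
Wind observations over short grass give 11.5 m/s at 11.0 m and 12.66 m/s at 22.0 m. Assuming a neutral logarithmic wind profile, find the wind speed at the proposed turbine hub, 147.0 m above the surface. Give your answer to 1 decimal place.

Log law: V ∝ ln(z/z₀). From the pair, with r = V₁/V₂ = 0.90837,
ln z₀ = (ln z₁ − r·ln z₂)/(1 − r) = (2.3979 − 0.90837×3.0910)/0.09163 = -4.4738 → z₀ = 0.01140 m
V₃ = V₁ · ln(z₃/z₀)/ln(z₁/z₀) = 11.5 × 9.4643/6.8717 = 15.8387 m/s

15.8 m/s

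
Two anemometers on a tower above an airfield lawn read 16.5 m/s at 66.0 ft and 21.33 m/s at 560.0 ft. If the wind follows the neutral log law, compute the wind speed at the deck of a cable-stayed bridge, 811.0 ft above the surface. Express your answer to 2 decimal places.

22.17 m/s

Log law: V ∝ ln(z/z₀). From the pair, with r = V₁/V₂ = 0.77356,
ln z₀ = (ln z₁ − r·ln z₂)/(1 − r) = (4.1897 − 0.77356×6.3279)/0.22644 = -3.1150 → z₀ = 0.04438 ft
V₃ = V₁ · ln(z₃/z₀)/ln(z₁/z₀) = 16.5 × 9.8133/7.3047 = 22.1665 m/s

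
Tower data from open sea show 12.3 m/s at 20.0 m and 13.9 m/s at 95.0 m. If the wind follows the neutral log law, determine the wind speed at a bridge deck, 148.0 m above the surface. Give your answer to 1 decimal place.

Log law: V ∝ ln(z/z₀). From the pair, with r = V₁/V₂ = 0.88489,
ln z₀ = (ln z₁ − r·ln z₂)/(1 − r) = (2.9957 − 0.88489×4.5539)/0.11511 = -8.9825 → z₀ = 0.0001256 m
V₃ = V₁ · ln(z₃/z₀)/ln(z₁/z₀) = 12.3 × 13.9797/11.9782 = 14.3552 m/s

14.4 m/s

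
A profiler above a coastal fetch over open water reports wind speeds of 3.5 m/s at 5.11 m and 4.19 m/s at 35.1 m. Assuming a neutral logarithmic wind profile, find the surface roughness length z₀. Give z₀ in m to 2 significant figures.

z₀ ≈ 0.00029 m

Log law: V(z) ∝ ln(z/z₀). With r = V₁/V₂ = 3.5/4.19 = 0.83532,
r · ln(z₂/z₀) = ln(z₁/z₀) ⇒ ln z₀ = (ln z₁ − r·ln z₂)/(1 − r)
ln z₀ = (1.63120 − 0.83532×3.55820) / 0.16468 = -8.1434
z₀ = exp(-8.1434) = 0.0002906 m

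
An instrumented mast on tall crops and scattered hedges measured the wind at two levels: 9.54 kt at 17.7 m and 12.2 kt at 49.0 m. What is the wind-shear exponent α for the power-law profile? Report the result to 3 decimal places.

Power law: V₂/V₁ = (z₂/z₁)^α ⇒ α = ln(V₂/V₁) / ln(z₂/z₁)
α = ln(12.2/9.54) / ln(49.0/17.7) = ln(1.2788) / ln(2.7684)
  = 0.24594 / 1.01826 = 0.24153

α ≈ 0.242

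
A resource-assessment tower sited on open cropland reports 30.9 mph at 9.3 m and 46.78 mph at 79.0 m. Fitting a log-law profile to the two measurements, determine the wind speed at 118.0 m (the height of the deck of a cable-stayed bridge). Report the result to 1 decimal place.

49.8 mph

Log law: V ∝ ln(z/z₀). From the pair, with r = V₁/V₂ = 0.66054,
ln z₀ = (ln z₁ − r·ln z₂)/(1 − r) = (2.2300 − 0.66054×4.3694)/0.33946 = -1.9330 → z₀ = 0.1447 m
V₃ = V₁ · ln(z₃/z₀)/ln(z₁/z₀) = 30.9 × 6.7037/4.1630 = 49.7582 mph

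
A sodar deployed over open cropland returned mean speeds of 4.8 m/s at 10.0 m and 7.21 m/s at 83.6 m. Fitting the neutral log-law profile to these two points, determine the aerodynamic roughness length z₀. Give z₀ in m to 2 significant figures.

Log law: V(z) ∝ ln(z/z₀). With r = V₁/V₂ = 4.8/7.21 = 0.66574,
r · ln(z₂/z₀) = ln(z₁/z₀) ⇒ ln z₀ = (ln z₁ − r·ln z₂)/(1 − r)
ln z₀ = (2.30259 − 0.66574×4.42604) / 0.33426 = -1.9267
z₀ = exp(-1.9267) = 0.1456 m

z₀ ≈ 0.15 m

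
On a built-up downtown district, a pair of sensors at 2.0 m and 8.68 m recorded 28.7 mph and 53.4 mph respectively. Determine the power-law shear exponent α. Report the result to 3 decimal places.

Power law: V₂/V₁ = (z₂/z₁)^α ⇒ α = ln(V₂/V₁) / ln(z₂/z₁)
α = ln(53.4/28.7) / ln(8.68/2.0) = ln(1.8606) / ln(4.3400)
  = 0.62091 / 1.46787 = 0.42300

α ≈ 0.423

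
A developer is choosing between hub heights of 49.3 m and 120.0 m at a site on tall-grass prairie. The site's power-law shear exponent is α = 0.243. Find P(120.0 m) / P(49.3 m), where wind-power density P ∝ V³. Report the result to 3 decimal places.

1.913

Speed ratio: V_B/V_A = (z_B/z_A)^α = (120.0/49.3)^0.243 = (2.4341)^0.243 = 1.24131
Power-density ratio: P_B/P_A = (V_B/V_A)³ = (1.24131)³ = 1.91266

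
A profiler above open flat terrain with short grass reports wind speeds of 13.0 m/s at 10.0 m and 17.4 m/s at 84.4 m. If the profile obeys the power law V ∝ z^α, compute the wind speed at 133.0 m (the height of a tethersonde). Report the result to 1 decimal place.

First find α: α = ln(V₂/V₁)/ln(z₂/z₁) = ln(17.4/13.0)/ln(84.4/10.0) = 0.29152/2.13298 = 0.1367
Extrapolate from 84.4 m to 133.0 m: V₃ = 17.4 × (133.0/84.4)^0.1367 = 17.4 × 1.0641 = 18.5158 m/s

18.5 m/s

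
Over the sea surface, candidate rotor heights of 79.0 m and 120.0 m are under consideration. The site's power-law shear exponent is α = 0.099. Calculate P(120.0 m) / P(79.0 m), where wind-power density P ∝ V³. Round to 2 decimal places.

1.13

Speed ratio: V_B/V_A = (z_B/z_A)^α = (120.0/79.0)^0.099 = (1.5190)^0.099 = 1.04225
Power-density ratio: P_B/P_A = (V_B/V_A)³ = (1.04225)³ = 1.13220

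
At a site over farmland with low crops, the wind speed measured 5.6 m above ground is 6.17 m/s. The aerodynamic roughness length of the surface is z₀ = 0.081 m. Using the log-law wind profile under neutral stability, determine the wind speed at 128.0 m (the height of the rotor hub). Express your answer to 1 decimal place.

Log law: V(z) ∝ ln(z/z₀), so V₂/V₁ = ln(z₂/z₀) / ln(z₁/z₀).
ln(128.0/0.081) = 7.3653, ln(5.6/0.081) = 4.2361
V₂ = 6.17 × 7.3653/4.2361 = 6.17 × 1.7387 = 10.7279 m/s

10.7 m/s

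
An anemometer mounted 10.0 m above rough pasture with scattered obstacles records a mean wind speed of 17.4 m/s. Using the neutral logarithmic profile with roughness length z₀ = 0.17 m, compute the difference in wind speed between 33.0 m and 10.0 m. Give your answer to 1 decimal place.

5.1 m/s

Log law: V₂ = V₁ · ln(z₂/z₀)/ln(z₁/z₀) = 17.4 × 5.2685/4.0745 = 22.4985 m/s
ΔV = 22.4985 − 17.4 = 5.0985 m/s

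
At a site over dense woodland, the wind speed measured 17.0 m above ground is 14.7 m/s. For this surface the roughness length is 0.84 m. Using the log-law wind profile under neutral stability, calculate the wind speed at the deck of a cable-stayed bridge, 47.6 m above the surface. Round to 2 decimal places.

Log law: V(z) ∝ ln(z/z₀), so V₂/V₁ = ln(z₂/z₀) / ln(z₁/z₀).
ln(47.6/0.84) = 4.0372, ln(17.0/0.84) = 3.0076
V₂ = 14.7 × 4.0372/3.0076 = 14.7 × 1.3423 = 19.7324 m/s

19.73 m/s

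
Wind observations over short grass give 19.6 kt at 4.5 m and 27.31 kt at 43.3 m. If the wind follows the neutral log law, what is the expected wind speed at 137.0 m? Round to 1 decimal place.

31.2 kt

Log law: V ∝ ln(z/z₀). From the pair, with r = V₁/V₂ = 0.71769,
ln z₀ = (ln z₁ − r·ln z₂)/(1 − r) = (1.5041 − 0.71769×3.7682)/0.28231 = -4.2515 → z₀ = 0.01424 m
V₃ = V₁ · ln(z₃/z₀)/ln(z₁/z₀) = 19.6 × 9.1715/5.7556 = 31.2324 kt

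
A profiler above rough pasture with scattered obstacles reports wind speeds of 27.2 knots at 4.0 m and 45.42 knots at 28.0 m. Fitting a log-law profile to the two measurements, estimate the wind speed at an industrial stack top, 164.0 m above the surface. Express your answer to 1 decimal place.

62.0 knots

Log law: V ∝ ln(z/z₀). From the pair, with r = V₁/V₂ = 0.59886,
ln z₀ = (ln z₁ − r·ln z₂)/(1 − r) = (1.3863 − 0.59886×3.3322)/0.40114 = -1.5187 → z₀ = 0.2190 m
V₃ = V₁ · ln(z₃/z₀)/ln(z₁/z₀) = 27.2 × 6.6186/2.9050 = 61.9710 knots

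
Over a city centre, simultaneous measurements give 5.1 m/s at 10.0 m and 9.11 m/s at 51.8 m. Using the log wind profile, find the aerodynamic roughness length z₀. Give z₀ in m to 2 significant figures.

z₀ ≈ 1.2 m

Log law: V(z) ∝ ln(z/z₀). With r = V₁/V₂ = 5.1/9.11 = 0.55982,
r · ln(z₂/z₀) = ln(z₁/z₀) ⇒ ln z₀ = (ln z₁ − r·ln z₂)/(1 − r)
ln z₀ = (2.30259 − 0.55982×3.94739) / 0.44018 = 0.2107
z₀ = exp(0.2107) = 1.235 m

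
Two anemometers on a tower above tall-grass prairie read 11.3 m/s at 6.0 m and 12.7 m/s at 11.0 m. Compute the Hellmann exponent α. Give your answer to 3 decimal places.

Power law: V₂/V₁ = (z₂/z₁)^α ⇒ α = ln(V₂/V₁) / ln(z₂/z₁)
α = ln(12.7/11.3) / ln(11.0/6.0) = ln(1.1239) / ln(1.8333)
  = 0.11680 / 0.60614 = 0.19269

α ≈ 0.193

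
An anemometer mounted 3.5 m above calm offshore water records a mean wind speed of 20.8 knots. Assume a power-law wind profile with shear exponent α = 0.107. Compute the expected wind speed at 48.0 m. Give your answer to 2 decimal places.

27.53 knots

Power-law profile: V₂ = V₁ · (z₂/z₁)^α
V₂ = 20.8 × (48.0/3.5)^0.107 = 20.8 × (13.7143)^0.107
    = 20.8 × 1.3234 = 27.5259 knots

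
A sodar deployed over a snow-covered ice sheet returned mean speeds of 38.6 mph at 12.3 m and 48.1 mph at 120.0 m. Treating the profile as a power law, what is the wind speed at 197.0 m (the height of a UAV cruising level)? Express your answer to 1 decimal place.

First find α: α = ln(V₂/V₁)/ln(z₂/z₁) = ln(48.1/38.6)/ln(120.0/12.3) = 0.22003/2.27789 = 0.0966
Extrapolate from 120.0 m to 197.0 m: V₃ = 48.1 × (197.0/120.0)^0.0966 = 48.1 × 1.0490 = 50.4592 mph

50.5 mph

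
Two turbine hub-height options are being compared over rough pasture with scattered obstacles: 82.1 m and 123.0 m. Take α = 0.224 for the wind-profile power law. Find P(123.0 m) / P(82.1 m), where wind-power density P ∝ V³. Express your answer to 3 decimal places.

Speed ratio: V_B/V_A = (z_B/z_A)^α = (123.0/82.1)^0.224 = (1.4982)^0.224 = 1.09478
Power-density ratio: P_B/P_A = (V_B/V_A)³ = (1.09478)³ = 1.31213

1.312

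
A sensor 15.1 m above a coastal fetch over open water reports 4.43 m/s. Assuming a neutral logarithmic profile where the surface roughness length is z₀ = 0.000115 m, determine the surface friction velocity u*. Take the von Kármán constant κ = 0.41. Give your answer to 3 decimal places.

Log law: V(z) = (u*/κ) · ln(z/z₀) ⇒ u* = κ · V / ln(z/z₀)
u* = 0.41 × 4.43 / ln(15.1/0.000115) = 0.41 × 4.43 / 11.7853
   = 1.8163 / 11.7853 = 0.1541 m/s

u* ≈ 0.154 m/s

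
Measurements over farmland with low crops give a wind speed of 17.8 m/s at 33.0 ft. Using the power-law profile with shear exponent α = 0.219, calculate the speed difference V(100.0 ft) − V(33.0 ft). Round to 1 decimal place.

Power law: V₂ = V₁ · (z₂/z₁)^α = 17.8 × (3.0303)^0.219 = 22.6916 m/s
ΔV = 22.6916 − 17.8 = 4.8916 m/s

4.9 m/s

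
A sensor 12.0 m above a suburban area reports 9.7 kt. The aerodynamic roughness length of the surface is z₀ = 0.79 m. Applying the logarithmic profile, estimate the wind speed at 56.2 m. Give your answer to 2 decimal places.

Log law: V(z) ∝ ln(z/z₀), so V₂/V₁ = ln(z₂/z₀) / ln(z₁/z₀).
ln(56.2/0.79) = 4.2646, ln(12.0/0.79) = 2.7206
V₂ = 9.7 × 4.2646/2.7206 = 9.7 × 1.5675 = 15.2049 kt

15.20 kt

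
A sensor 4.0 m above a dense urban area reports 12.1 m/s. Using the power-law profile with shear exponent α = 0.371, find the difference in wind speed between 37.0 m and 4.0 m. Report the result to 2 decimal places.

15.52 m/s

Power law: V₂ = V₁ · (z₂/z₁)^α = 12.1 × (9.2500)^0.371 = 27.6200 m/s
ΔV = 27.6200 − 12.1 = 15.5200 m/s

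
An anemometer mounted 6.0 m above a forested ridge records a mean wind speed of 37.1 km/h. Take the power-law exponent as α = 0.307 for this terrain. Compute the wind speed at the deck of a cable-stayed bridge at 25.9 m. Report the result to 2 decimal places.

58.13 km/h

Power-law profile: V₂ = V₁ · (z₂/z₁)^α
V₂ = 37.1 × (25.9/6.0)^0.307 = 37.1 × (4.3167)^0.307
    = 37.1 × 1.5667 = 58.1252 km/h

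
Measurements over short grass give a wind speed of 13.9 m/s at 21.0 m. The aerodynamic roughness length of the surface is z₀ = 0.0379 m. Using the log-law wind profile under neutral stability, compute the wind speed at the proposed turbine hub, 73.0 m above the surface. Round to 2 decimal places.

16.64 m/s

Log law: V(z) ∝ ln(z/z₀), so V₂/V₁ = ln(z₂/z₀) / ln(z₁/z₀).
ln(73.0/0.0379) = 7.5633, ln(21.0/0.0379) = 6.3173
V₂ = 13.9 × 7.5633/6.3173 = 13.9 × 1.1972 = 16.6414 m/s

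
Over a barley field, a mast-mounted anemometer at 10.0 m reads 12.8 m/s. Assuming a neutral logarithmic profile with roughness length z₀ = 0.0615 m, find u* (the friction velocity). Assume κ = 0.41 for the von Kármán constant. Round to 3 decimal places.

u* ≈ 1.031 m/s

Log law: V(z) = (u*/κ) · ln(z/z₀) ⇒ u* = κ · V / ln(z/z₀)
u* = 0.41 × 12.8 / ln(10.0/0.0615) = 0.41 × 12.8 / 5.0913
   = 5.2480 / 5.0913 = 1.0308 m/s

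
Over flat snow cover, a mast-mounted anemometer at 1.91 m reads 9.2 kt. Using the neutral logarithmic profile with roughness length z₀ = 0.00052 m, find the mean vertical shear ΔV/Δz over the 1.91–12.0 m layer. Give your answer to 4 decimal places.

0.2041 kt/m

Log law: V₂ = V₁ · ln(z₂/z₀)/ln(z₁/z₀) = 9.2 × 10.0466/8.2088 = 11.2597 kt
ΔV/Δz = (11.2597 − 9.2)/(12.0 − 1.91) = 2.0597/10.0900 = 0.20413 kt/m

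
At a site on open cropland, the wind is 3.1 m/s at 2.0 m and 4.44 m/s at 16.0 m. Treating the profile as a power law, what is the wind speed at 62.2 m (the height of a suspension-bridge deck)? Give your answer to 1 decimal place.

First find α: α = ln(V₂/V₁)/ln(z₂/z₁) = ln(4.44/3.1)/ln(16.0/2.0) = 0.35925/2.07944 = 0.1728
Extrapolate from 16.0 m to 62.2 m: V₃ = 4.44 × (62.2/16.0)^0.1728 = 4.44 × 1.2644 = 5.6138 m/s

5.6 m/s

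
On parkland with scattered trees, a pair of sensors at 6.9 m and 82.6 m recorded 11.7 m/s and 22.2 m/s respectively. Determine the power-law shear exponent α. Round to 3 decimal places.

α ≈ 0.258

Power law: V₂/V₁ = (z₂/z₁)^α ⇒ α = ln(V₂/V₁) / ln(z₂/z₁)
α = ln(22.2/11.7) / ln(82.6/6.9) = ln(1.8974) / ln(11.9710)
  = 0.64050 / 2.48249 = 0.25801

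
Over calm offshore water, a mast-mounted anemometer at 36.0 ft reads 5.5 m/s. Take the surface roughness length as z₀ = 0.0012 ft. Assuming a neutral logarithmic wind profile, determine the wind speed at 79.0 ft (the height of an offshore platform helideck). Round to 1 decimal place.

5.9 m/s

Log law: V(z) ∝ ln(z/z₀), so V₂/V₁ = ln(z₂/z₀) / ln(z₁/z₀).
ln(79.0/0.0012) = 11.0949, ln(36.0/0.0012) = 10.3090
V₂ = 5.5 × 11.0949/10.3090 = 5.5 × 1.0762 = 5.9193 m/s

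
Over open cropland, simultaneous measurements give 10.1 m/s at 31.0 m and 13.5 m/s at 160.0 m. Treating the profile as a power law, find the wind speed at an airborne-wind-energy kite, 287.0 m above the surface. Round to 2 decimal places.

14.97 m/s

First find α: α = ln(V₂/V₁)/ln(z₂/z₁) = ln(13.5/10.1)/ln(160.0/31.0) = 0.29015/1.64119 = 0.1768
Extrapolate from 160.0 m to 287.0 m: V₃ = 13.5 × (287.0/160.0)^0.1768 = 13.5 × 1.1088 = 14.9692 m/s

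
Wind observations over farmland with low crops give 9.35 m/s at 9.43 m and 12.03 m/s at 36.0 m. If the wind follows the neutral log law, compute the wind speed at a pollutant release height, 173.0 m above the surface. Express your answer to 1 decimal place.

Log law: V ∝ ln(z/z₀). From the pair, with r = V₁/V₂ = 0.77722,
ln z₀ = (ln z₁ − r·ln z₂)/(1 − r) = (2.2439 − 0.77722×3.5835)/0.22278 = -2.4298 → z₀ = 0.08806 m
V₃ = V₁ · ln(z₃/z₀)/ln(z₁/z₀) = 9.35 × 7.5831/4.6737 = 15.1704 m/s

15.2 m/s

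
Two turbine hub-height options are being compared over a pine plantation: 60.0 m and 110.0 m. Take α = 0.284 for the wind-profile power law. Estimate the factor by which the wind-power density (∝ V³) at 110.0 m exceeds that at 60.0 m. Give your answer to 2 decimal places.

1.68

Speed ratio: V_B/V_A = (z_B/z_A)^α = (110.0/60.0)^0.284 = (1.8333)^0.284 = 1.18785
Power-density ratio: P_B/P_A = (V_B/V_A)³ = (1.18785)³ = 1.67603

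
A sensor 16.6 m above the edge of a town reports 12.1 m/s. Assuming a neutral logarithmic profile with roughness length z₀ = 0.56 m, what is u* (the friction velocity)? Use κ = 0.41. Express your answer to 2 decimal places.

u* ≈ 1.46 m/s

Log law: V(z) = (u*/κ) · ln(z/z₀) ⇒ u* = κ · V / ln(z/z₀)
u* = 0.41 × 12.1 / ln(16.6/0.56) = 0.41 × 12.1 / 3.3892
   = 4.9610 / 3.3892 = 1.4638 m/s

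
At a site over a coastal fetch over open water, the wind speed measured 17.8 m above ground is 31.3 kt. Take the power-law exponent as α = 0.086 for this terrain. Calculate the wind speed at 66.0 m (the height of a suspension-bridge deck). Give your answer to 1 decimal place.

35.0 kt

Power-law profile: V₂ = V₁ · (z₂/z₁)^α
V₂ = 31.3 × (66.0/17.8)^0.086 = 31.3 × (3.7079)^0.086
    = 31.3 × 1.1193 = 35.0339 kt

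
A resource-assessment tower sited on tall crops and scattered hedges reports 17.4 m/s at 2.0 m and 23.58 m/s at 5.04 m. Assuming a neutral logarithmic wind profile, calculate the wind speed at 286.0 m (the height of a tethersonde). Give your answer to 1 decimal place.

Log law: V ∝ ln(z/z₀). From the pair, with r = V₁/V₂ = 0.73791,
ln z₀ = (ln z₁ − r·ln z₂)/(1 − r) = (0.6931 − 0.73791×1.6174)/0.26209 = -1.9091 → z₀ = 0.1482 m
V₃ = V₁ · ln(z₃/z₀)/ln(z₁/z₀) = 17.4 × 7.5651/2.6023 = 50.5838 m/s

50.6 m/s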